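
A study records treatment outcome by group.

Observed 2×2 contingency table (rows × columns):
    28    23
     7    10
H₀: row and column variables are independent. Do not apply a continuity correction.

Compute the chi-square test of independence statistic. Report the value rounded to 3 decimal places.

Row totals [51, 17], col totals [35, 33], n=68
χ² = (28−26.25)²/26.25 + (23−24.75)²/24.75 + (7−8.75)²/8.75 + (10−8.25)²/8.25 = 0.9616
df = 1

test statistic = 0.962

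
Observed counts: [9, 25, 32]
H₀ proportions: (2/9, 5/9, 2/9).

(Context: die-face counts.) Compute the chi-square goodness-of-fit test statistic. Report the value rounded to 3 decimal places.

test statistic = 26.386

n = 66; E_i = n·p_i = [14.67, 36.67, 14.67]
χ² = (9−14.67)²/14.67 + (25−36.67)²/36.67 + (32−14.67)²/14.67 = 26.3864
df = 2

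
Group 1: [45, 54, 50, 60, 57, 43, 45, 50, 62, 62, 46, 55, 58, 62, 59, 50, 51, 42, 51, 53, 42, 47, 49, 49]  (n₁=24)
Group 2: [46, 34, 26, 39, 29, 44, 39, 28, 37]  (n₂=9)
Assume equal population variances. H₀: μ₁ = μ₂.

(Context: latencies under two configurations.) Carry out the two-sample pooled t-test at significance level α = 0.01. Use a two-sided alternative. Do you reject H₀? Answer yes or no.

x̄₁=51.750, s₁=6.456, n₁=24
x̄₂=35.778, s₂=7.067, n₂=9
s_p² = [23·6.456² + 8·7.067²]/31 = 43.8082
SE = √(s_p²·(1/24+1/9)) = 2.5871
t = (51.750−35.778)/2.5871 = 6.1739
df = 31
p-value (two-sided) = 0.00000
At α=0.01: p < α → reject H₀

reject H₀: yes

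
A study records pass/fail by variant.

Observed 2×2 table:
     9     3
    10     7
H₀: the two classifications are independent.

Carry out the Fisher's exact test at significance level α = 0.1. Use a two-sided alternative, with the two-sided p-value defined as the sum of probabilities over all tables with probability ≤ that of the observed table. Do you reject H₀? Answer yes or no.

Margins: r₁=12, r₂=17, c₁=19, c₂=10, n=29
p_obs = C(12,9)·C(17,10)/C(29,19); sum pmf over tables with pmf ≤ p_obs
p-value (two-sided) = 0.44948
At α=0.1: p ≥ α → fail to reject H₀

reject H₀: no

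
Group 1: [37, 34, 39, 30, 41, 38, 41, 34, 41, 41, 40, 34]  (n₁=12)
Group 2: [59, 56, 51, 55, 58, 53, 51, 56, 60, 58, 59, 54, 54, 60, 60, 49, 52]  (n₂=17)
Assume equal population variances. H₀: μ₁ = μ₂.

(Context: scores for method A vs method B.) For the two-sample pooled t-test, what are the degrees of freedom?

degrees of freedom = 27

df = n₁ + n₂ − 2 = 12 + 17 − 2 = 27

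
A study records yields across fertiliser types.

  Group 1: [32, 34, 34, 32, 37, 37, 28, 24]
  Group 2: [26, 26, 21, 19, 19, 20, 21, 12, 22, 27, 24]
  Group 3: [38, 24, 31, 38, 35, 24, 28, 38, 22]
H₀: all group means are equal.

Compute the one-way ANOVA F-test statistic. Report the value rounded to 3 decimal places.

Group means [32.25, 21.55, 30.89], grand mean 27.607
SSB = Σnᵢ(x̄ᵢ−x̄)² = 673.562; SSW = ΣΣ(x−x̄ᵢ)² = 671.116
MSB = 673.562/2 = 336.7812; MSW = 671.116/25 = 26.8446
F = MSB/MSW = 12.5456
df = (2, 25)

test statistic = 12.546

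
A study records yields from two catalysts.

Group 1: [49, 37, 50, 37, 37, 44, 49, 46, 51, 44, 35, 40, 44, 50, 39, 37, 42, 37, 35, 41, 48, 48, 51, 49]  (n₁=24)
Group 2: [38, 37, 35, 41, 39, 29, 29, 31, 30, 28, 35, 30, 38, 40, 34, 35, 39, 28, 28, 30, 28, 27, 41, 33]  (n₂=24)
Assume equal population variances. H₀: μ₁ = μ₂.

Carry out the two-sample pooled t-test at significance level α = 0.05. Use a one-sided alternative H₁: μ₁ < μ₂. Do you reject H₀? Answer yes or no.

x̄₁=43.333, s₁=5.639, n₁=24
x̄₂=33.458, s₂=4.764, n₂=24
s_p² = [23·5.639² + 23·4.764²]/46 = 27.2455
SE = √(s_p²·(1/24+1/24)) = 1.5068
t = (43.333−33.458)/1.5068 = 6.5536
df = 46
p-value (one-sided, H₁ less) = 1.00000
At α=0.05: p ≥ α → fail to reject H₀

reject H₀: no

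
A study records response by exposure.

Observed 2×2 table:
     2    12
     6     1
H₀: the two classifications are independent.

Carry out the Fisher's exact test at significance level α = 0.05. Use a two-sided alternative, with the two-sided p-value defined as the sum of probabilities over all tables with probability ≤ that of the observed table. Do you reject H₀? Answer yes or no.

reject H₀: yes

Margins: r₁=14, r₂=7, c₁=8, c₂=13, n=21
p_obs = C(14,2)·C(7,6)/C(21,8); sum pmf over tables with pmf ≤ p_obs
p-value (two-sided) = 0.00320
At α=0.05: p < α → reject H₀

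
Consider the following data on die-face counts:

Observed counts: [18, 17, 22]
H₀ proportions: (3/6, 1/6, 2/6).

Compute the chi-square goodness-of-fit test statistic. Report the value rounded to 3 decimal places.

test statistic = 10.263

n = 57; E_i = n·p_i = [28.50, 9.50, 19.00]
χ² = (18−28.50)²/28.50 + (17−9.50)²/9.50 + (22−19.00)²/19.00 = 10.2632
df = 2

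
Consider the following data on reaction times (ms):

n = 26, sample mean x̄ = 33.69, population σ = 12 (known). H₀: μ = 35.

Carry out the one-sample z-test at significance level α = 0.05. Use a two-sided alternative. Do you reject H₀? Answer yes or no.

reject H₀: no

SE = σ/√n = 12/√26 = 2.3534
z = (x̄−μ₀)/SE = (33.69−35)/2.3534 = -0.5566
p-value (two-sided) = 0.57777
At α=0.05: p ≥ α → fail to reject H₀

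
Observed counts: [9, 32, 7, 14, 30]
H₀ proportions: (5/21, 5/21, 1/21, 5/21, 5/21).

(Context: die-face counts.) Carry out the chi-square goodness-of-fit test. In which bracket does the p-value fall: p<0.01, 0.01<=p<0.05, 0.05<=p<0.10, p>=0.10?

p-value bracket: p<0.01

n = 92; E_i = n·p_i = [21.90, 21.90, 4.38, 21.90, 21.90]
χ² = (9−21.90)²/21.90 + (32−21.90)²/21.90 + (7−4.38)²/4.38 + (14−21.90)²/21.90 + (30−21.90)²/21.90 = 19.6652
df = 4
p-value (upper-tail) = 0.00058
→ bracket: p<0.01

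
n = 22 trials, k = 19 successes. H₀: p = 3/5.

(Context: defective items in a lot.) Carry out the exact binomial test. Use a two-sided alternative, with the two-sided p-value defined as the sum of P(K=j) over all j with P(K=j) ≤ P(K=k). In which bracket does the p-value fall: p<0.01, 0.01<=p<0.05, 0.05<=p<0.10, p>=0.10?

Exact binomial: n=22, k=19, p₀=3/5=0.6000
P(X=j) = C(n,j)·p₀^j·(1−p₀)^(n−j); p = Σ P(X=j) over j with P(X=j) ≤ P(X=19)
p-value (two-sided) = 0.01461
→ bracket: 0.01<=p<0.05

p-value bracket: 0.01<=p<0.05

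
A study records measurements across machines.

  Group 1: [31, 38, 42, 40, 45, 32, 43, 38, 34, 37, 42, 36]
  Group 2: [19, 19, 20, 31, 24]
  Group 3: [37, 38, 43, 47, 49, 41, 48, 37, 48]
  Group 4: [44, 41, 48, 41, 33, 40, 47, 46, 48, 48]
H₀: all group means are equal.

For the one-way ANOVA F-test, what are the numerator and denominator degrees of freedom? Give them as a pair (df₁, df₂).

degrees of freedom = [3, 32]

k = 4 groups, N = 36 total
df = (k−1, N−k) = (4−1, 36−4) = (3, 32)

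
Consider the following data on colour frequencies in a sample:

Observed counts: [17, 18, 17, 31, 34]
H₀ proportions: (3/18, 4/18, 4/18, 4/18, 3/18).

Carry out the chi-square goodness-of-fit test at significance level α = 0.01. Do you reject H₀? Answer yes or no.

reject H₀: yes

n = 117; E_i = n·p_i = [19.50, 26.00, 26.00, 26.00, 19.50]
χ² = (17−19.50)²/19.50 + (18−26.00)²/26.00 + (17−26.00)²/26.00 + (31−26.00)²/26.00 + (34−19.50)²/19.50 = 17.6410
df = 4
p-value (upper-tail) = 0.00145
At α=0.01: p < α → reject H₀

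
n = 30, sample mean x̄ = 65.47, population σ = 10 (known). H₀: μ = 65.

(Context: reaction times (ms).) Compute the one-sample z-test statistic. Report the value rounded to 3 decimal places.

SE = σ/√n = 10/√30 = 1.8257
z = (x̄−μ₀)/SE = (65.47−65)/1.8257 = 0.2574

test statistic = 0.257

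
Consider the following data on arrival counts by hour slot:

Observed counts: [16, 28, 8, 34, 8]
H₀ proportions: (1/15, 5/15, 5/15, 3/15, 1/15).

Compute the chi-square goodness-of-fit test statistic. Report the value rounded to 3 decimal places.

test statistic = 45.617

n = 94; E_i = n·p_i = [6.27, 31.33, 31.33, 18.80, 6.27]
χ² = (16−6.27)²/6.27 + (28−31.33)²/31.33 + (8−31.33)²/31.33 + (34−18.80)²/18.80 + (8−6.27)²/6.27 = 45.6170
df = 4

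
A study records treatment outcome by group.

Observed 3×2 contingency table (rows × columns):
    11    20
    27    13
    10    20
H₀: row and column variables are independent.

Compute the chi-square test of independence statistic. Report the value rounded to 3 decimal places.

Row totals [31, 40, 30], col totals [48, 53], n=101
χ² = (11−14.73)²/14.73 + (20−16.27)²/16.27 + (27−19.01)²/19.01 + (13−20.99)²/20.99 + (10−14.26)²/14.26 + (20−15.74)²/15.74 = 10.6248
df = 2

test statistic = 10.625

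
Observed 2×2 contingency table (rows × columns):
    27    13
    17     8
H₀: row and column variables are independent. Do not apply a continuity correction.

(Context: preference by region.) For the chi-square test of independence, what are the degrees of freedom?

df = (r−1)(c−1) = (2−1)·(2−1) = 1

degrees of freedom = 1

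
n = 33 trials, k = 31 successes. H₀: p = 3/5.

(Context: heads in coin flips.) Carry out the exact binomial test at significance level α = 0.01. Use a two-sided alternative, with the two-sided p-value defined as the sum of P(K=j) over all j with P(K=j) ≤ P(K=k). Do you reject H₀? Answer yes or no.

Exact binomial: n=33, k=31, p₀=3/5=0.6000
P(X=j) = C(n,j)·p₀^j·(1−p₀)^(n−j); p = Σ P(X=j) over j with P(X=j) ≤ P(X=31)
p-value (two-sided) = 0.00002
At α=0.01: p < α → reject H₀

reject H₀: yes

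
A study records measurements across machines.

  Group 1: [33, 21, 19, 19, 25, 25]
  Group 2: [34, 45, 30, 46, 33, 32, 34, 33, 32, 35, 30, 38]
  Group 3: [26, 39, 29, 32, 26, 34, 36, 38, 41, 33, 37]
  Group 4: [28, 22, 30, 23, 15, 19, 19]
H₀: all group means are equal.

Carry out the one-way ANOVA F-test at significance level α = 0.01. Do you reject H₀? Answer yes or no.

reject H₀: yes

Group means [23.67, 35.17, 33.73, 22.29], grand mean 30.306
SSB = Σnᵢ(x̄ᵢ−x̄)² = 1127.028; SSW = ΣΣ(x−x̄ᵢ)² = 876.610
MSB = 1127.028/3 = 375.6762; MSW = 876.610/32 = 27.3941
F = MSB/MSW = 13.7138
df = (3, 32)
p-value (upper-tail) = 0.00001
At α=0.01: p < α → reject H₀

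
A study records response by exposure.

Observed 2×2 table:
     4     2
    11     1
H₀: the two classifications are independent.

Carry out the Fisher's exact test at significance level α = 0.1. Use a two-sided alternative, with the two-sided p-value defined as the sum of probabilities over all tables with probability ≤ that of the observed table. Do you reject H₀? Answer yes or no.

reject H₀: no

Margins: r₁=6, r₂=12, c₁=15, c₂=3, n=18
p_obs = C(6,4)·C(12,11)/C(18,15); sum pmf over tables with pmf ≤ p_obs
p-value (two-sided) = 0.24510
At α=0.1: p ≥ α → fail to reject H₀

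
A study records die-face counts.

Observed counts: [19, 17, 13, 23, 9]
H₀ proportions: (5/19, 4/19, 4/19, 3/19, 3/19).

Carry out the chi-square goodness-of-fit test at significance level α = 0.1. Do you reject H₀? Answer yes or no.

n = 81; E_i = n·p_i = [21.32, 17.05, 17.05, 12.79, 12.79]
χ² = (19−21.32)²/21.32 + (17−17.05)²/17.05 + (13−17.05)²/17.05 + (23−12.79)²/12.79 + (9−12.79)²/12.79 = 10.4893
df = 4
p-value (upper-tail) = 0.03294
At α=0.1: p < α → reject H₀

reject H₀: yes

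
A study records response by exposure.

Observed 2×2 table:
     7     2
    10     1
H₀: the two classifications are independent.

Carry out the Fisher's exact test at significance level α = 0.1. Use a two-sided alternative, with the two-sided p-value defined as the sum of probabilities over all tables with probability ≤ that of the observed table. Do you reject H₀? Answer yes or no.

reject H₀: no

Margins: r₁=9, r₂=11, c₁=17, c₂=3, n=20
p_obs = C(9,7)·C(11,10)/C(20,17); sum pmf over tables with pmf ≤ p_obs
p-value (two-sided) = 0.56579
At α=0.1: p ≥ α → fail to reject H₀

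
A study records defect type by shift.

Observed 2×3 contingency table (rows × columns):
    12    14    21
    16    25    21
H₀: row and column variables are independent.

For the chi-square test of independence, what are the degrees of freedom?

df = (r−1)(c−1) = (2−1)·(3−1) = 2

degrees of freedom = 2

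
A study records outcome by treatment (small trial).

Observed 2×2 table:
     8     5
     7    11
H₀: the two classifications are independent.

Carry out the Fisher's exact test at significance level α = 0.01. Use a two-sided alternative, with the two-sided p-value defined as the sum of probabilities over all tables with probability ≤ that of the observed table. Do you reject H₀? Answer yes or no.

Margins: r₁=13, r₂=18, c₁=15, c₂=16, n=31
p_obs = C(13,8)·C(18,7)/C(31,15); sum pmf over tables with pmf ≤ p_obs
p-value (two-sided) = 0.28516
At α=0.01: p ≥ α → fail to reject H₀

reject H₀: no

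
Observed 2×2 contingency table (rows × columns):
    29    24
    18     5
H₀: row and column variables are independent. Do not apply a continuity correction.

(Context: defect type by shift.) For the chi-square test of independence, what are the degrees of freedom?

degrees of freedom = 1

df = (r−1)(c−1) = (2−1)·(2−1) = 1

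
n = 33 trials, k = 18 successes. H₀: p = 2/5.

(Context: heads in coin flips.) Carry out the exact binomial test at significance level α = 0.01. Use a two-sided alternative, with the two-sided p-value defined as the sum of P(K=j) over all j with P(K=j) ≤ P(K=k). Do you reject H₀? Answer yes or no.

Exact binomial: n=33, k=18, p₀=2/5=0.4000
P(X=j) = C(n,j)·p₀^j·(1−p₀)^(n−j); p = Σ P(X=j) over j with P(X=j) ≤ P(X=18)
p-value (two-sided) = 0.10897
At α=0.01: p ≥ α → fail to reject H₀

reject H₀: no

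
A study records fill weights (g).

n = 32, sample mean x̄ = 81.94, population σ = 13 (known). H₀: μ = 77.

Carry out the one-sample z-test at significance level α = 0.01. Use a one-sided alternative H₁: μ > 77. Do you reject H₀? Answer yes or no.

reject H₀: no

SE = σ/√n = 13/√32 = 2.2981
z = (x̄−μ₀)/SE = (81.94−77)/2.2981 = 2.1496
p-value (one-sided, H₁ greater) = 0.01579
At α=0.01: p ≥ α → fail to reject H₀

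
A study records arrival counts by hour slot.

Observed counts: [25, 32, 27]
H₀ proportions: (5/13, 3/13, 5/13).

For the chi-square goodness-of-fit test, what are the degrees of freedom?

degrees of freedom = 2

df = k − 1 = 3 − 1 = 2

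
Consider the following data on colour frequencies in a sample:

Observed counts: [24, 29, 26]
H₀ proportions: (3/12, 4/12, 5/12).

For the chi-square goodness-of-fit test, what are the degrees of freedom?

degrees of freedom = 2

df = k − 1 = 3 − 1 = 2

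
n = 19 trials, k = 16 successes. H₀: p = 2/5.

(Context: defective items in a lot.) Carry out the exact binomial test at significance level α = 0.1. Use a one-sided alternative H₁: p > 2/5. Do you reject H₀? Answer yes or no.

reject H₀: yes

Exact binomial: n=19, k=16, p₀=2/5=0.4000
P(X≥16) from Σ C(n,i)·p₀^i·(1−p₀)^(n−i)
p-value (one-sided, H₁ greater) = 0.00010
At α=0.1: p < α → reject H₀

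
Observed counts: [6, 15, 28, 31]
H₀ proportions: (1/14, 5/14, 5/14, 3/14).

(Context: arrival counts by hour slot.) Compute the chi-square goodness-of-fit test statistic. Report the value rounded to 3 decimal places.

test statistic = 17.673

n = 80; E_i = n·p_i = [5.71, 28.57, 28.57, 17.14]
χ² = (6−5.71)²/5.71 + (15−28.57)²/28.57 + (28−28.57)²/28.57 + (31−17.14)²/17.14 = 17.6733
df = 3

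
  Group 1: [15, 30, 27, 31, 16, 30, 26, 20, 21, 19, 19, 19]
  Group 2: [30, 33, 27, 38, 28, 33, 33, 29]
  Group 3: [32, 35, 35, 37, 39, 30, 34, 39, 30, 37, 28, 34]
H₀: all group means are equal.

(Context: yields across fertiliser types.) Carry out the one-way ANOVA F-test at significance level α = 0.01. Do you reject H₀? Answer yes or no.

reject H₀: yes

Group means [22.75, 31.38, 34.17], grand mean 29.188
SSB = Σnᵢ(x̄ᵢ−x̄)² = 833.083; SSW = ΣΣ(x−x̄ᵢ)² = 591.792
MSB = 833.083/2 = 416.5417; MSW = 591.792/29 = 20.4066
F = MSB/MSW = 20.4121
df = (2, 29)
p-value (upper-tail) = 0.00000
At α=0.01: p < α → reject H₀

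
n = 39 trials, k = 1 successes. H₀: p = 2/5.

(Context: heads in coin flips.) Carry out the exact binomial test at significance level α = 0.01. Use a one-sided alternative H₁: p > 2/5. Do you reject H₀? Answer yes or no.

Exact binomial: n=39, k=1, p₀=2/5=0.4000
P(X≥1) from Σ C(n,i)·p₀^i·(1−p₀)^(n−i)
p-value (one-sided, H₁ greater) = 1.00000
At α=0.01: p ≥ α → fail to reject H₀

reject H₀: no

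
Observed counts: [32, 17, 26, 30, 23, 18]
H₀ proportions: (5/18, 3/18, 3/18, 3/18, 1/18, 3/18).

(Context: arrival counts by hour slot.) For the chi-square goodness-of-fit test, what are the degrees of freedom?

degrees of freedom = 5

df = k − 1 = 6 − 1 = 5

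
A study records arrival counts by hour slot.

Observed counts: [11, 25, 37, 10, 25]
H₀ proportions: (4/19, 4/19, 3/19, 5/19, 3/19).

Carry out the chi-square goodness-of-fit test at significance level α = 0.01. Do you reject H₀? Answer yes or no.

n = 108; E_i = n·p_i = [22.74, 22.74, 17.05, 28.42, 17.05]
χ² = (11−22.74)²/22.74 + (25−22.74)²/22.74 + (37−17.05)²/17.05 + (10−28.42)²/28.42 + (25−17.05)²/17.05 = 45.2608
df = 4
p-value (upper-tail) = 0.00000
At α=0.01: p < α → reject H₀

reject H₀: yes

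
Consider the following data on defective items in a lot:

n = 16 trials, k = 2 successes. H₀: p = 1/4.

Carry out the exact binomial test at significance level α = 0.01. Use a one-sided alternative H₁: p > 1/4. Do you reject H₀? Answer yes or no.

Exact binomial: n=16, k=2, p₀=1/4=0.2500
P(X≥2) from Σ C(n,i)·p₀^i·(1−p₀)^(n−i)
p-value (one-sided, H₁ greater) = 0.93652
At α=0.01: p ≥ α → fail to reject H₀

reject H₀: no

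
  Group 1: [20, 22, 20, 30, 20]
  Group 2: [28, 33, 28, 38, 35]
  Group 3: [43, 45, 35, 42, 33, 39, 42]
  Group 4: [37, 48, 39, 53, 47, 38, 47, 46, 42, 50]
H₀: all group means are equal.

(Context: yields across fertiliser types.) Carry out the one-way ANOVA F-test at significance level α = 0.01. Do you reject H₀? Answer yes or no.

Group means [22.40, 32.40, 39.86, 44.70], grand mean 37.037
SSB = Σnᵢ(x̄ᵢ−x̄)² = 1821.606; SSW = ΣΣ(x−x̄ᵢ)² = 533.357
MSB = 1821.606/3 = 607.2019; MSW = 533.357/23 = 23.1894
F = MSB/MSW = 26.1844
df = (3, 23)
p-value (upper-tail) = 0.00000
At α=0.01: p < α → reject H₀

reject H₀: yes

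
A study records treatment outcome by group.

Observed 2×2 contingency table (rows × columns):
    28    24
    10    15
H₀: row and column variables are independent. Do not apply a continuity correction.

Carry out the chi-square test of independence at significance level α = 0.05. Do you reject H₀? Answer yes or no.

reject H₀: no

Row totals [52, 25], col totals [38, 39], n=77
χ² = (28−25.66)²/25.66 + (24−26.34)²/26.34 + (10−12.34)²/12.34 + (15−12.66)²/12.66 = 1.2949
df = 1
p-value (upper-tail) = 0.25514
At α=0.05: p ≥ α → fail to reject H₀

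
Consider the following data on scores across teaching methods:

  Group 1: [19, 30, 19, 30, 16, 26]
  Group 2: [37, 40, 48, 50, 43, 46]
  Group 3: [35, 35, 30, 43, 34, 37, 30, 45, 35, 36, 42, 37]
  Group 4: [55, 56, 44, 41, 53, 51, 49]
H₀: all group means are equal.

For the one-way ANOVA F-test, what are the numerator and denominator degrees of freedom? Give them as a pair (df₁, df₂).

degrees of freedom = [3, 27]

k = 4 groups, N = 31 total
df = (k−1, N−k) = (4−1, 31−4) = (3, 27)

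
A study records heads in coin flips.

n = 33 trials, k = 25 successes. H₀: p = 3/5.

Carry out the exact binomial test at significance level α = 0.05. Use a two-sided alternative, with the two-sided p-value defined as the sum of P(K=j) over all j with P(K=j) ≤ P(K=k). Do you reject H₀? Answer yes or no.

reject H₀: no

Exact binomial: n=33, k=25, p₀=3/5=0.6000
P(X=j) = C(n,j)·p₀^j·(1−p₀)^(n−j); p = Σ P(X=j) over j with P(X=j) ≤ P(X=25)
p-value (two-sided) = 0.07546
At α=0.05: p ≥ α → fail to reject H₀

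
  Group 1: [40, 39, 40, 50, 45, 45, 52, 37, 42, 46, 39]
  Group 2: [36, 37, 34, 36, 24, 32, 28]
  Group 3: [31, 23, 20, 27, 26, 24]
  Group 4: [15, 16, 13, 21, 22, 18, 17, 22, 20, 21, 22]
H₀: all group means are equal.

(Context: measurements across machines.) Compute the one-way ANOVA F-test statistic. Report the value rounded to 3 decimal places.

Group means [43.18, 32.43, 25.17, 18.82], grand mean 30.286
SSB = Σnᵢ(x̄ᵢ−x̄)² = 3465.323; SSW = ΣΣ(x−x̄ᵢ)² = 545.820
MSB = 3465.323/3 = 1155.1075; MSW = 545.820/31 = 17.6071
F = MSB/MSW = 65.6046
df = (3, 31)

test statistic = 65.605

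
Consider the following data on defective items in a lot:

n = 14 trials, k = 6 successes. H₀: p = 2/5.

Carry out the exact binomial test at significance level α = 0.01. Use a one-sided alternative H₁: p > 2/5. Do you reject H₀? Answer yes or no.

Exact binomial: n=14, k=6, p₀=2/5=0.4000
P(X≥6) from Σ C(n,i)·p₀^i·(1−p₀)^(n−i)
p-value (one-sided, H₁ greater) = 0.51415
At α=0.01: p ≥ α → fail to reject H₀

reject H₀: no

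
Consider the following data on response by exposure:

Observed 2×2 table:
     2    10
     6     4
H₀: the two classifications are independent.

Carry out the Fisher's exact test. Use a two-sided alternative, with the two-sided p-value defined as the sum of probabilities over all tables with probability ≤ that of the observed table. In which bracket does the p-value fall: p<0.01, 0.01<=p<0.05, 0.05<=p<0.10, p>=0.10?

Margins: r₁=12, r₂=10, c₁=8, c₂=14, n=22
p_obs = C(12,2)·C(10,6)/C(22,8); sum pmf over tables with pmf ≤ p_obs
p-value (two-sided) = 0.07430
→ bracket: 0.05<=p<0.10

p-value bracket: 0.05<=p<0.10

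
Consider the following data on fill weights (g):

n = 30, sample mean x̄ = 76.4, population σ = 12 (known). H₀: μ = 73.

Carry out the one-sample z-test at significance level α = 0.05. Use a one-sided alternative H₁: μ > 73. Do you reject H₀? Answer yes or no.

reject H₀: no

SE = σ/√n = 12/√30 = 2.1909
z = (x̄−μ₀)/SE = (76.4−73)/2.1909 = 1.5519
p-value (one-sided, H₁ greater) = 0.06035
At α=0.05: p ≥ α → fail to reject H₀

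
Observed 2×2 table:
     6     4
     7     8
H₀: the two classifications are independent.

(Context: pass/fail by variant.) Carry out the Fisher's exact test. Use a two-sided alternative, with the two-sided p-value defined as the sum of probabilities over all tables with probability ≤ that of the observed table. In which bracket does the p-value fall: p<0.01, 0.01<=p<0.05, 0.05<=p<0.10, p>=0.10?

p-value bracket: p>=0.10

Margins: r₁=10, r₂=15, c₁=13, c₂=12, n=25
p_obs = C(10,6)·C(15,7)/C(25,13); sum pmf over tables with pmf ≤ p_obs
p-value (two-sided) = 0.68817
→ bracket: p>=0.10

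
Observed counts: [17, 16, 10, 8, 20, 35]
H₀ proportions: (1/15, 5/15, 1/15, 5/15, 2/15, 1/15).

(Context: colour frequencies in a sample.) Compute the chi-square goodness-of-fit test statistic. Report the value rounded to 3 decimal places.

n = 106; E_i = n·p_i = [7.07, 35.33, 7.07, 35.33, 14.13, 7.07]
χ² = (17−7.07)²/7.07 + (16−35.33)²/35.33 + (10−7.07)²/7.07 + (8−35.33)²/35.33 + (20−14.13)²/14.13 + (35−7.07)²/7.07 = 159.7547
df = 5

test statistic = 159.755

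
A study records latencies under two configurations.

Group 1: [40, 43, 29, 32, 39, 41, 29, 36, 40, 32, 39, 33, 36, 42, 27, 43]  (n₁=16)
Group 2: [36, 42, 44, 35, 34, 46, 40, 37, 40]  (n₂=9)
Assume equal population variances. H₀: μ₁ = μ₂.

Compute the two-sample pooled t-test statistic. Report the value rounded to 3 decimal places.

test statistic = -1.462

x̄₁=36.312, s₁=5.338, n₁=16
x̄₂=39.333, s₂=4.153, n₂=9
s_p² = [15·5.338² + 8·4.153²]/23 = 24.5842
SE = √(s_p²·(1/16+1/9)) = 2.0659
t = (36.312−39.333)/2.0659 = -1.4622
df = 23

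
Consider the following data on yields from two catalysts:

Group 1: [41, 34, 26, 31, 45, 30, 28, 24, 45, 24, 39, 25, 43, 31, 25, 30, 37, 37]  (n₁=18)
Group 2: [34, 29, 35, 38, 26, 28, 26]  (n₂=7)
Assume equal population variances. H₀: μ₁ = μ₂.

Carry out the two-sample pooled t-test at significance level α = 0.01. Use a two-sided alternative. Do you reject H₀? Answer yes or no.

reject H₀: no

x̄₁=33.056, s₁=7.320, n₁=18
x̄₂=30.857, s₂=4.776, n₂=7
s_p² = [17·7.320² + 6·4.776²]/23 = 45.5566
SE = √(s_p²·(1/18+1/7)) = 3.0065
t = (33.056−30.857)/3.0065 = 0.7312
df = 23
p-value (two-sided) = 0.47203
At α=0.01: p ≥ α → fail to reject H₀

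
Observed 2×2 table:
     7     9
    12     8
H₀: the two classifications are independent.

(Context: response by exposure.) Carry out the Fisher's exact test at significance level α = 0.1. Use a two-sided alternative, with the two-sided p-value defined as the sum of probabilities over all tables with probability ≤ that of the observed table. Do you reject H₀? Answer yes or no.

Margins: r₁=16, r₂=20, c₁=19, c₂=17, n=36
p_obs = C(16,7)·C(20,12)/C(36,19); sum pmf over tables with pmf ≤ p_obs
p-value (two-sided) = 0.50273
At α=0.1: p ≥ α → fail to reject H₀

reject H₀: no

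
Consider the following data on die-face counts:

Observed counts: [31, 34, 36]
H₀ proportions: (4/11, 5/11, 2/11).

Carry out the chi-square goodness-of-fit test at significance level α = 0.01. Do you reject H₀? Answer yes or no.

reject H₀: yes

n = 101; E_i = n·p_i = [36.73, 45.91, 18.36]
χ² = (31−36.73)²/36.73 + (34−45.91)²/45.91 + (36−18.36)²/18.36 = 20.9203
df = 2
p-value (upper-tail) = 0.00003
At α=0.01: p < α → reject H₀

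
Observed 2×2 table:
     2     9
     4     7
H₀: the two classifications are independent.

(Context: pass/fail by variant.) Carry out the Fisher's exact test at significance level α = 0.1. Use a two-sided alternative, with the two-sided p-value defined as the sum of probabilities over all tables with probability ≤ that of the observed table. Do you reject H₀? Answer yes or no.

Margins: r₁=11, r₂=11, c₁=6, c₂=16, n=22
p_obs = C(11,2)·C(11,4)/C(22,6); sum pmf over tables with pmf ≤ p_obs
p-value (two-sided) = 0.63512
At α=0.1: p ≥ α → fail to reject H₀

reject H₀: no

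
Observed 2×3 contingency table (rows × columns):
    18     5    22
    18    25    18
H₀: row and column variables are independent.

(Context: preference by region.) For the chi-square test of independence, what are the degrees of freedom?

degrees of freedom = 2

df = (r−1)(c−1) = (2−1)·(3−1) = 2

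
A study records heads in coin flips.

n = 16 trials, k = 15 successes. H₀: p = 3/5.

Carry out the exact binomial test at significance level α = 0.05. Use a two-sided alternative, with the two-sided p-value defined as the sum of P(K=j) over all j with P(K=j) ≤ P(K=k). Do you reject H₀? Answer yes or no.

reject H₀: yes

Exact binomial: n=16, k=15, p₀=3/5=0.6000
P(X=j) = C(n,j)·p₀^j·(1−p₀)^(n−j); p = Σ P(X=j) over j with P(X=j) ≤ P(X=15)
p-value (two-sided) = 0.00423
At α=0.05: p < α → reject H₀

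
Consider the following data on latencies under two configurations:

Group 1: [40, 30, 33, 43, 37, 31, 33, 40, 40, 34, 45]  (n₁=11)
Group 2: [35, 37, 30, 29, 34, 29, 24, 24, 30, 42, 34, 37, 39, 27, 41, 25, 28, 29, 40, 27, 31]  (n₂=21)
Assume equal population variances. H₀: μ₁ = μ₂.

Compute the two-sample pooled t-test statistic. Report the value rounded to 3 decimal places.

test statistic = 2.418

x̄₁=36.909, s₁=5.029, n₁=11
x̄₂=32.000, s₂=5.657, n₂=21
s_p² = [10·5.029² + 20·5.657²]/30 = 29.7636
SE = √(s_p²·(1/11+1/21)) = 2.0305
t = (36.909−32.000)/2.0305 = 2.4176
df = 30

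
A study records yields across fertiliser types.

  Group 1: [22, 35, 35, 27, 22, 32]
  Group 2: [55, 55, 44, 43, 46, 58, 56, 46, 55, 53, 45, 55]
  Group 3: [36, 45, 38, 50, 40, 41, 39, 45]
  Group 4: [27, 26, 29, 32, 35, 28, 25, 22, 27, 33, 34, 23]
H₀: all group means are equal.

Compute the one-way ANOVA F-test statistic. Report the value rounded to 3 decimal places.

test statistic = 48.273

Group means [28.83, 50.92, 41.75, 28.42], grand mean 38.395
SSB = Σnᵢ(x̄ᵢ−x̄)² = 3714.912; SSW = ΣΣ(x−x̄ᵢ)² = 872.167
MSB = 3714.912/3 = 1238.3041; MSW = 872.167/34 = 25.6520
F = MSB/MSW = 48.2733
df = (3, 34)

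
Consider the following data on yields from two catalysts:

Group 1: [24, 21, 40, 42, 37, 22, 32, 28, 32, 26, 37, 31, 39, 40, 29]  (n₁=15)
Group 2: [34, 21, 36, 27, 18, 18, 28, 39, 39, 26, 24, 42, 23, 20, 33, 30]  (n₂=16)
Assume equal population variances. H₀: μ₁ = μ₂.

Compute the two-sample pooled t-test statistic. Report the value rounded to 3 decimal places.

x̄₁=32.000, s₁=6.939, n₁=15
x̄₂=28.625, s₂=7.830, n₂=16
s_p² = [14·6.939² + 15·7.830²]/29 = 54.9569
SE = √(s_p²·(1/15+1/16)) = 2.6643
t = (32.000−28.625)/2.6643 = 1.2667
df = 29

test statistic = 1.267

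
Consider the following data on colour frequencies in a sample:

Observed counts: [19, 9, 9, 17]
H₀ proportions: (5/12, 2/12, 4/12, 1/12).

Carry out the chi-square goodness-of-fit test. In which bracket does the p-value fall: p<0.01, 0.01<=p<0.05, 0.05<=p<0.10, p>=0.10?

n = 54; E_i = n·p_i = [22.50, 9.00, 18.00, 4.50]
χ² = (19−22.50)²/22.50 + (9−9.00)²/9.00 + (9−18.00)²/18.00 + (17−4.50)²/4.50 = 39.7667
df = 3
p-value (upper-tail) = 0.00000
→ bracket: p<0.01

p-value bracket: p<0.01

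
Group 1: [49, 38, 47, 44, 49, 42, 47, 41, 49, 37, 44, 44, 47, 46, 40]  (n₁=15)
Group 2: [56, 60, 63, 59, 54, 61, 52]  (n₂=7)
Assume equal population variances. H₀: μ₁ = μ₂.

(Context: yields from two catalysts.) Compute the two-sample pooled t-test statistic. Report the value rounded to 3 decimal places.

x̄₁=44.267, s₁=3.955, n₁=15
x̄₂=57.857, s₂=3.976, n₂=7
s_p² = [14·3.955² + 6·3.976²]/20 = 15.6895
SE = √(s_p²·(1/15+1/7)) = 1.8131
t = (44.267−57.857)/1.8131 = -7.4957
df = 20

test statistic = -7.496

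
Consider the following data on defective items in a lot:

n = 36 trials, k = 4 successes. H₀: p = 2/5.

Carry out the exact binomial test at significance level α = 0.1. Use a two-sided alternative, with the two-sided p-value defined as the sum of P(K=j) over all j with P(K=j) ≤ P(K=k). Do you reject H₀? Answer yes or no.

Exact binomial: n=36, k=4, p₀=2/5=0.4000
P(X=j) = C(n,j)·p₀^j·(1−p₀)^(n−j); p = Σ P(X=j) over j with P(X=j) ≤ P(X=4)
p-value (two-sided) = 0.00024
At α=0.1: p < α → reject H₀

reject H₀: yes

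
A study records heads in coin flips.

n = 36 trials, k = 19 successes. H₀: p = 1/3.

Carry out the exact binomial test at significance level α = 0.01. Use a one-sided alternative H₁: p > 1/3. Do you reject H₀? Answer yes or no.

Exact binomial: n=36, k=19, p₀=1/3=0.3333
P(X≥19) from Σ C(n,i)·p₀^i·(1−p₀)^(n−i)
p-value (one-sided, H₁ greater) = 0.01250
At α=0.01: p ≥ α → fail to reject H₀

reject H₀: no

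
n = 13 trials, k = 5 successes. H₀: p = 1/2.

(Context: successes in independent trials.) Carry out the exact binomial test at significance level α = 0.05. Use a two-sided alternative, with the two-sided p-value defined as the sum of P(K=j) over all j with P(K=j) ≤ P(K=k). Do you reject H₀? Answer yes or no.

reject H₀: no

Exact binomial: n=13, k=5, p₀=1/2=0.5000
P(X=j) = C(n,j)·p₀^j·(1−p₀)^(n−j); p = Σ P(X=j) over j with P(X=j) ≤ P(X=5)
p-value (two-sided) = 0.58105
At α=0.05: p ≥ α → fail to reject H₀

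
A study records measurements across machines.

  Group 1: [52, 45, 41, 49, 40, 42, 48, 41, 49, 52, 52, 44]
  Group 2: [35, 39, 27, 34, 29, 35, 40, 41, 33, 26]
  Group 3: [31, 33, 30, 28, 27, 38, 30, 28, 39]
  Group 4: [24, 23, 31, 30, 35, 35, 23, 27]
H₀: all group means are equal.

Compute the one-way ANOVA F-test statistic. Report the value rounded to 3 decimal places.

test statistic = 27.719

Group means [46.25, 33.90, 31.56, 28.50], grand mean 36.051
SSB = Σnᵢ(x̄ᵢ−x̄)² = 1932.525; SSW = ΣΣ(x−x̄ᵢ)² = 813.372
MSB = 1932.525/3 = 644.1751; MSW = 813.372/35 = 23.2392
F = MSB/MSW = 27.7193
df = (3, 35)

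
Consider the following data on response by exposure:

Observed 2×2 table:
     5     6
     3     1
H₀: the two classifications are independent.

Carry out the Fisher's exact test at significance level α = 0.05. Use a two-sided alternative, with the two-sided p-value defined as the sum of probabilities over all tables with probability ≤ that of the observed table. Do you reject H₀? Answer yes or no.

Margins: r₁=11, r₂=4, c₁=8, c₂=7, n=15
p_obs = C(11,5)·C(4,3)/C(15,8); sum pmf over tables with pmf ≤ p_obs
p-value (two-sided) = 0.56923
At α=0.05: p ≥ α → fail to reject H₀

reject H₀: no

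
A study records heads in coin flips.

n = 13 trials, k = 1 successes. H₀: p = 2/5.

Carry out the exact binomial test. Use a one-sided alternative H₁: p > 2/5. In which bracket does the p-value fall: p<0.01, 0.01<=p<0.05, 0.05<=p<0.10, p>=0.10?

Exact binomial: n=13, k=1, p₀=2/5=0.4000
P(X≥1) from Σ C(n,i)·p₀^i·(1−p₀)^(n−i)
p-value (one-sided, H₁ greater) = 0.99869
→ bracket: p>=0.10

p-value bracket: p>=0.10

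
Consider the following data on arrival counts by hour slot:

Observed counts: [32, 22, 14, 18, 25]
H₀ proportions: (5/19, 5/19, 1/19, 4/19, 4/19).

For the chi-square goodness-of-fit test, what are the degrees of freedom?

df = k − 1 = 5 − 1 = 4

degrees of freedom = 4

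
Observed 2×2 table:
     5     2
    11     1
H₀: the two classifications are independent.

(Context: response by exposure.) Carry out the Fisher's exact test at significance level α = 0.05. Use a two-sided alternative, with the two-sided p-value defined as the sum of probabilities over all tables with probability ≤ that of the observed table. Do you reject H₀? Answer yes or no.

Margins: r₁=7, r₂=12, c₁=16, c₂=3, n=19
p_obs = C(7,5)·C(12,11)/C(19,16); sum pmf over tables with pmf ≤ p_obs
p-value (two-sided) = 0.52322
At α=0.05: p ≥ α → fail to reject H₀

reject H₀: no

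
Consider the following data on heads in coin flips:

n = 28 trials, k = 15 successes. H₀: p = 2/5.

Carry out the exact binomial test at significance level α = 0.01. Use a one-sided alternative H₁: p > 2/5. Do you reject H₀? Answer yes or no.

reject H₀: no

Exact binomial: n=28, k=15, p₀=2/5=0.4000
P(X≥15) from Σ C(n,i)·p₀^i·(1−p₀)^(n−i)
p-value (one-sided, H₁ greater) = 0.10246
At α=0.01: p ≥ α → fail to reject H₀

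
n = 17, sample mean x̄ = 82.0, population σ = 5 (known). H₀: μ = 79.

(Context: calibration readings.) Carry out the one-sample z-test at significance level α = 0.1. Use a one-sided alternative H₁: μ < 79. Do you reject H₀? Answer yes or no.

reject H₀: no

SE = σ/√n = 5/√17 = 1.2127
z = (x̄−μ₀)/SE = (82.0−79)/1.2127 = 2.4739
p-value (one-sided, H₁ less) = 0.99332
At α=0.1: p ≥ α → fail to reject H₀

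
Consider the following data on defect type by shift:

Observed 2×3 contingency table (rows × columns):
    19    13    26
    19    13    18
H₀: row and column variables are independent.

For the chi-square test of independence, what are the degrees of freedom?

df = (r−1)(c−1) = (2−1)·(3−1) = 2

degrees of freedom = 2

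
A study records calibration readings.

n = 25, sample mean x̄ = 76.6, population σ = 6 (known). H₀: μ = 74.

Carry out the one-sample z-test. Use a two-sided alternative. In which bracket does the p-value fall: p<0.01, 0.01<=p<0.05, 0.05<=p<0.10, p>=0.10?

SE = σ/√n = 6/√25 = 1.2000
z = (x̄−μ₀)/SE = (76.6−74)/1.2000 = 2.1667
p-value (two-sided) = 0.03026
→ bracket: 0.01<=p<0.05

p-value bracket: 0.01<=p<0.05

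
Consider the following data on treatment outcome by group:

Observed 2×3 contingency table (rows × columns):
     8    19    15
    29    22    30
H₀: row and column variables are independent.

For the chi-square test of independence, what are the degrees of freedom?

df = (r−1)(c−1) = (2−1)·(3−1) = 2

degrees of freedom = 2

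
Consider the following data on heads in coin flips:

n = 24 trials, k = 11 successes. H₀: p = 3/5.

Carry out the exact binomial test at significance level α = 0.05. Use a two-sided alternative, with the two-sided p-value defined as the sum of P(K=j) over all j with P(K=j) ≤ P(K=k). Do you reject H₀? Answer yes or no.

reject H₀: no

Exact binomial: n=24, k=11, p₀=3/5=0.6000
P(X=j) = C(n,j)·p₀^j·(1−p₀)^(n−j); p = Σ P(X=j) over j with P(X=j) ≤ P(X=11)
p-value (two-sided) = 0.21023
At α=0.05: p ≥ α → fail to reject H₀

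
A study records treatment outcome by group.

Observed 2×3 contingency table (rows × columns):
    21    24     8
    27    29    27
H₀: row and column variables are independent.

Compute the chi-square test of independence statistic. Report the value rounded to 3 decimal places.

Row totals [53, 83], col totals [48, 53, 35], n=136
χ² = (21−18.71)²/18.71 + (24−20.65)²/20.65 + (8−13.64)²/13.64 + (27−29.29)²/29.29 + (29−32.35)²/32.35 + (27−21.36)²/21.36 = 5.1699
df = 2

test statistic = 5.170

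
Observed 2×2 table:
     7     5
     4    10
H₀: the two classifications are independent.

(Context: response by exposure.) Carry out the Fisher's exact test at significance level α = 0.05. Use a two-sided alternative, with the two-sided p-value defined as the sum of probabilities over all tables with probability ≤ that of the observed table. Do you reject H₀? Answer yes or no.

reject H₀: no

Margins: r₁=12, r₂=14, c₁=11, c₂=15, n=26
p_obs = C(12,7)·C(14,4)/C(26,11); sum pmf over tables with pmf ≤ p_obs
p-value (two-sided) = 0.23286
At α=0.05: p ≥ α → fail to reject H₀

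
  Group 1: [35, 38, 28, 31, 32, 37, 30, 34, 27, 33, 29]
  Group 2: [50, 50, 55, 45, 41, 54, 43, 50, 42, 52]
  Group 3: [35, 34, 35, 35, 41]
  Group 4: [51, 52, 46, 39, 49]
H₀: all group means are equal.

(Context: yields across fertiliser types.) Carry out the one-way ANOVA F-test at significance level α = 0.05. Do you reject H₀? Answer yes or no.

reject H₀: yes

Group means [32.18, 48.20, 36.00, 47.40], grand mean 40.419
SSB = Σnᵢ(x̄ᵢ−x̄)² = 1693.112; SSW = ΣΣ(x−x̄ᵢ)² = 502.436
MSB = 1693.112/3 = 564.3707; MSW = 502.436/27 = 18.6088
F = MSB/MSW = 30.3282
df = (3, 27)
p-value (upper-tail) = 0.00000
At α=0.05: p < α → reject H₀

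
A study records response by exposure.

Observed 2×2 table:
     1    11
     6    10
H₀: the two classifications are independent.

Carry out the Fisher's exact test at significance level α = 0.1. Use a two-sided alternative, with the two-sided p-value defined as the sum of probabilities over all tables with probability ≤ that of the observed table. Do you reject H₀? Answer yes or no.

Margins: r₁=12, r₂=16, c₁=7, c₂=21, n=28
p_obs = C(12,1)·C(16,6)/C(28,7); sum pmf over tables with pmf ≤ p_obs
p-value (two-sided) = 0.18424
At α=0.1: p ≥ α → fail to reject H₀

reject H₀: no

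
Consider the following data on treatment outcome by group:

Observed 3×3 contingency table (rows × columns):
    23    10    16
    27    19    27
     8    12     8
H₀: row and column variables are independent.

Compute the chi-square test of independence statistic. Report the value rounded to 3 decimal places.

test statistic = 5.493

Row totals [49, 73, 28], col totals [58, 41, 51], n=150
χ² = (23−18.95)²/18.95 + (10−13.39)²/13.39 + (16−16.66)²/16.66 + (27−28.23)²/28.23 + (19−19.95)²/19.95 + (27−24.82)²/24.82 + (8−10.83)²/10.83 + (12−7.65)²/7.65 + (8−9.52)²/9.52 = 5.4927
df = 4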